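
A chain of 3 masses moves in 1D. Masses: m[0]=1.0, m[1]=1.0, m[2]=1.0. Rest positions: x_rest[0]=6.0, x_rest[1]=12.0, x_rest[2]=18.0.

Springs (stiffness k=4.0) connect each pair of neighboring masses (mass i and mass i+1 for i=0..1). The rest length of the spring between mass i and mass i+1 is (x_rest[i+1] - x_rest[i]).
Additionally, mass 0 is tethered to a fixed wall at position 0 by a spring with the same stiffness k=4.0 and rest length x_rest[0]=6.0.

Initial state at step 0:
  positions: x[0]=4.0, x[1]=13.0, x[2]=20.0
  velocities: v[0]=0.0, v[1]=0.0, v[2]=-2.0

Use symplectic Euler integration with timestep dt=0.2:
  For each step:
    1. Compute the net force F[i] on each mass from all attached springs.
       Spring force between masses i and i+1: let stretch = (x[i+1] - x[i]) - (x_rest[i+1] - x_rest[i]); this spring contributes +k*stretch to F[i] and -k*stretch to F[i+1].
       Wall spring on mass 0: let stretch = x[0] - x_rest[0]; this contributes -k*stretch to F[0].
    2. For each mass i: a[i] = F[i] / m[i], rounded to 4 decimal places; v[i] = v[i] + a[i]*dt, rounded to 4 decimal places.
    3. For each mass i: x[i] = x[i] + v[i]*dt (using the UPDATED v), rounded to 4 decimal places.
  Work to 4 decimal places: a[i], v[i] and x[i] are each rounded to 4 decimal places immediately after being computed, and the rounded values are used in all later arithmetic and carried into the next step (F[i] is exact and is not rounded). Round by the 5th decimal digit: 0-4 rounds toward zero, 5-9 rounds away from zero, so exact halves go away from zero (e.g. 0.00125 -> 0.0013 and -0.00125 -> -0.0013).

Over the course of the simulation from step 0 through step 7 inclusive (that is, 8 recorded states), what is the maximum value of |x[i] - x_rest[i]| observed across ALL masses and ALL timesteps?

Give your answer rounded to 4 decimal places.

Answer: 2.2449

Derivation:
Step 0: x=[4.0000 13.0000 20.0000] v=[0.0000 0.0000 -2.0000]
Step 1: x=[4.8000 12.6800 19.4400] v=[4.0000 -1.6000 -2.8000]
Step 2: x=[6.0928 12.1808 18.7584] v=[6.4640 -2.4960 -3.4080]
Step 3: x=[7.3848 11.7599 17.9844] v=[6.4602 -2.1043 -3.8701]
Step 4: x=[8.1953 11.6349 17.1745] v=[4.0524 -0.6248 -4.0497]
Step 5: x=[8.2449 11.8459 16.4382] v=[0.2478 1.0552 -3.6814]
Step 6: x=[7.5514 12.2155 15.9272] v=[-3.4673 1.8482 -2.5552]
Step 7: x=[6.3960 12.4328 15.7823] v=[-5.7771 1.0863 -0.7246]
Max displacement = 2.2449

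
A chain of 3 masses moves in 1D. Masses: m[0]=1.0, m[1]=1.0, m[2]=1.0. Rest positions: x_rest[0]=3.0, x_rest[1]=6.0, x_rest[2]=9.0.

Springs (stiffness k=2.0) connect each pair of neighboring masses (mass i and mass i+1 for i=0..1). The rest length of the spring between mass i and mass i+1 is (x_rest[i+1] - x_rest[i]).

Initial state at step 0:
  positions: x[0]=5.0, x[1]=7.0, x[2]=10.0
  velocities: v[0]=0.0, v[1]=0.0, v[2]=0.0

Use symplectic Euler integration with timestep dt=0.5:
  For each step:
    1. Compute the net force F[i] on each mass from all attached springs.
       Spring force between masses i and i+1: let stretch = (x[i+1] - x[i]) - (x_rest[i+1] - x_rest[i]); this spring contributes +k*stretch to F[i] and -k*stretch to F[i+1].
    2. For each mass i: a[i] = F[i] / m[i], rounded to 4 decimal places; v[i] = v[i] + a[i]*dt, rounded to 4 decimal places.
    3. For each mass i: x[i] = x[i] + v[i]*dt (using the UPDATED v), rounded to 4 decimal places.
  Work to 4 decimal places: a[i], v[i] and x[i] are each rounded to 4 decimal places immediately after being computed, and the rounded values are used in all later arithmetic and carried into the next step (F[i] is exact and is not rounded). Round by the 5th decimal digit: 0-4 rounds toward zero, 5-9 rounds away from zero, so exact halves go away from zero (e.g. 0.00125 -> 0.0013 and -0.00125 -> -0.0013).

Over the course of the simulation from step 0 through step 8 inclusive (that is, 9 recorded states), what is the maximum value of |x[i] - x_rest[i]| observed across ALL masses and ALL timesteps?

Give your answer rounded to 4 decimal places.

Answer: 2.0625

Derivation:
Step 0: x=[5.0000 7.0000 10.0000] v=[0.0000 0.0000 0.0000]
Step 1: x=[4.5000 7.5000 10.0000] v=[-1.0000 1.0000 0.0000]
Step 2: x=[4.0000 7.7500 10.2500] v=[-1.0000 0.5000 0.5000]
Step 3: x=[3.8750 7.3750 10.7500] v=[-0.2500 -0.7500 1.0000]
Step 4: x=[4.0000 6.9375 11.0625] v=[0.2500 -0.8750 0.6250]
Step 5: x=[4.0938 7.0938 10.8125] v=[0.1875 0.3125 -0.5000]
Step 6: x=[4.1876 7.6094 10.2032] v=[0.1875 1.0312 -1.2187]
Step 7: x=[4.4923 7.7110 9.7970] v=[0.6093 0.2032 -0.8125]
Step 8: x=[4.9063 7.2463 9.8478] v=[0.8280 -0.9295 0.1015]
Max displacement = 2.0625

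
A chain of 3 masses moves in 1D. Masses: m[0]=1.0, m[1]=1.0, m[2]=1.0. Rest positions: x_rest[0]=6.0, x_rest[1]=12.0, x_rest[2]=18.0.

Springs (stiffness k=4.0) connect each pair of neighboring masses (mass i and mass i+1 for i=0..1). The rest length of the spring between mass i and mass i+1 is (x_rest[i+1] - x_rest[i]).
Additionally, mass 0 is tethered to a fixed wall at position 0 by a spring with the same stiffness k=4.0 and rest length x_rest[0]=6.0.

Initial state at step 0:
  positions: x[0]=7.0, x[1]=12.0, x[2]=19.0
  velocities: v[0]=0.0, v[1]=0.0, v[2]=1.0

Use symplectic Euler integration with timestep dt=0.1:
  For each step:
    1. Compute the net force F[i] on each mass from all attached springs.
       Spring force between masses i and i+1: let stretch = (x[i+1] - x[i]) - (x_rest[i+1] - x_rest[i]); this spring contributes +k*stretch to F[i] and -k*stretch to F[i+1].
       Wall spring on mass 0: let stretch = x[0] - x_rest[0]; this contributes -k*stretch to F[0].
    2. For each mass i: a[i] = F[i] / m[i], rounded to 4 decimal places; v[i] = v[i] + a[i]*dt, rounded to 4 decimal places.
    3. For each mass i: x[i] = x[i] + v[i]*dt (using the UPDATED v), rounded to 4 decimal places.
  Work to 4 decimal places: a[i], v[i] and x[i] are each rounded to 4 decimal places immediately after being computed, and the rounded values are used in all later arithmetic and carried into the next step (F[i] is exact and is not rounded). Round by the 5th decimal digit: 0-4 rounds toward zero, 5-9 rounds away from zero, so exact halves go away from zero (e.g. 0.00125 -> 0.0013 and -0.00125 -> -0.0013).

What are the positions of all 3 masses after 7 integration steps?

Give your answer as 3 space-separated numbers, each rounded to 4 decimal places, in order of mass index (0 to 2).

Answer: 5.7553 13.2779 18.8763

Derivation:
Step 0: x=[7.0000 12.0000 19.0000] v=[0.0000 0.0000 1.0000]
Step 1: x=[6.9200 12.0800 19.0600] v=[-0.8000 0.8000 0.6000]
Step 2: x=[6.7696 12.2328 19.0808] v=[-1.5040 1.5280 0.2080]
Step 3: x=[6.5669 12.4410 19.0677] v=[-2.0266 2.0819 -0.1312]
Step 4: x=[6.3365 12.6793 19.0295] v=[-2.3037 2.3829 -0.3819]
Step 5: x=[6.1064 12.9179 18.9773] v=[-2.3012 2.3859 -0.5220]
Step 6: x=[5.9045 13.1264 18.9227] v=[-2.0192 2.0851 -0.5458]
Step 7: x=[5.7553 13.2779 18.8763] v=[-1.4922 1.5149 -0.4643]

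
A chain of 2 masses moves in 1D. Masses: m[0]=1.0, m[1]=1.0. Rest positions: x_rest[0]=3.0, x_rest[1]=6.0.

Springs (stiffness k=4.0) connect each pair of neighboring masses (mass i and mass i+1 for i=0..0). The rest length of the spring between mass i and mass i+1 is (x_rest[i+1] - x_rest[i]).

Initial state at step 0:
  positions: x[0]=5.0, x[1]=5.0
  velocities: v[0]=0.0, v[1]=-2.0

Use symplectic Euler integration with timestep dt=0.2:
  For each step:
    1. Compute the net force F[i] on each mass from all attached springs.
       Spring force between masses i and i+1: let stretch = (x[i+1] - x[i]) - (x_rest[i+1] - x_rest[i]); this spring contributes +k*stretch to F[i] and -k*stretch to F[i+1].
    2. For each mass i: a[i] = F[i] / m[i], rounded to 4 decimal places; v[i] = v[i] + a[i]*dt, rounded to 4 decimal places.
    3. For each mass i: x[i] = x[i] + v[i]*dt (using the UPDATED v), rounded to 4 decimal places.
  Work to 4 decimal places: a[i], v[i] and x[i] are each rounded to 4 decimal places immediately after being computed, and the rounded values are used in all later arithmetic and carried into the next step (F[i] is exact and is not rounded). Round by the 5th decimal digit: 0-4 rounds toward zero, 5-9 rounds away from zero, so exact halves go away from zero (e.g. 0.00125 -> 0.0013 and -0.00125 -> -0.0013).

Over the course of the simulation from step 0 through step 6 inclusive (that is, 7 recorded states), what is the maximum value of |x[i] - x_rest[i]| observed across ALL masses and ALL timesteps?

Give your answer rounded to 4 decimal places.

Step 0: x=[5.0000 5.0000] v=[0.0000 -2.0000]
Step 1: x=[4.5200 5.0800] v=[-2.4000 0.4000]
Step 2: x=[3.6496 5.5504] v=[-4.3520 2.3520]
Step 3: x=[2.6033 6.1967] v=[-5.2314 3.2314]
Step 4: x=[1.6520 6.7480] v=[-4.7567 2.7567]
Step 5: x=[1.0360 6.9640] v=[-3.0799 1.0799]
Step 6: x=[0.8885 6.7115] v=[-0.7375 -1.2625]
Max displacement = 2.1115

Answer: 2.1115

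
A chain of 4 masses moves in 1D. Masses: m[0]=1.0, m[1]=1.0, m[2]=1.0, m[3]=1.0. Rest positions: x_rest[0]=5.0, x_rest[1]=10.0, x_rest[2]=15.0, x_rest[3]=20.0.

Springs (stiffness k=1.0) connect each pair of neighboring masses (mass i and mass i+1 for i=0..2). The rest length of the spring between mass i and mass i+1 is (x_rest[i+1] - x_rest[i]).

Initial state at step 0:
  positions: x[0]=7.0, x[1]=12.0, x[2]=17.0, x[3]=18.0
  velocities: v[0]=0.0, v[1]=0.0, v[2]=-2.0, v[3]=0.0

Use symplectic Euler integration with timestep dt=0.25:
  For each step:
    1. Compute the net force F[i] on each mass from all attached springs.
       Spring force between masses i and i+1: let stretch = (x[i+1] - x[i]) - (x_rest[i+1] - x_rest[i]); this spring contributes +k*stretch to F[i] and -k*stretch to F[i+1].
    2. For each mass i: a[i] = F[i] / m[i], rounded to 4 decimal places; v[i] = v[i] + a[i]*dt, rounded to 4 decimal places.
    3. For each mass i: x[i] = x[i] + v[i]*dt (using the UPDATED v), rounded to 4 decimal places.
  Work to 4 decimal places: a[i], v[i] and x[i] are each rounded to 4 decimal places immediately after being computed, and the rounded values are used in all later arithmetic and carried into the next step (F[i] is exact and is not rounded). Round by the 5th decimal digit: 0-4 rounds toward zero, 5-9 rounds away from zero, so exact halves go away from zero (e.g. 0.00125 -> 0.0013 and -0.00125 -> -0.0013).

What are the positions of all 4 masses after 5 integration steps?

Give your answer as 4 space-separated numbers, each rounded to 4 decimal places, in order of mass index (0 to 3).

Step 0: x=[7.0000 12.0000 17.0000 18.0000] v=[0.0000 0.0000 -2.0000 0.0000]
Step 1: x=[7.0000 12.0000 16.2500 18.2500] v=[0.0000 0.0000 -3.0000 1.0000]
Step 2: x=[7.0000 11.9531 15.3594 18.6875] v=[0.0000 -0.1875 -3.5625 1.7500]
Step 3: x=[6.9971 11.8096 14.4639 19.2295] v=[-0.0117 -0.5742 -3.5821 2.1680]
Step 4: x=[6.9825 11.5312 13.7003 19.7862] v=[-0.0586 -1.1138 -3.0543 2.2266]
Step 5: x=[6.9397 11.1040 13.1815 20.2750] v=[-0.1714 -1.7087 -2.0751 1.9551]

Answer: 6.9397 11.1040 13.1815 20.2750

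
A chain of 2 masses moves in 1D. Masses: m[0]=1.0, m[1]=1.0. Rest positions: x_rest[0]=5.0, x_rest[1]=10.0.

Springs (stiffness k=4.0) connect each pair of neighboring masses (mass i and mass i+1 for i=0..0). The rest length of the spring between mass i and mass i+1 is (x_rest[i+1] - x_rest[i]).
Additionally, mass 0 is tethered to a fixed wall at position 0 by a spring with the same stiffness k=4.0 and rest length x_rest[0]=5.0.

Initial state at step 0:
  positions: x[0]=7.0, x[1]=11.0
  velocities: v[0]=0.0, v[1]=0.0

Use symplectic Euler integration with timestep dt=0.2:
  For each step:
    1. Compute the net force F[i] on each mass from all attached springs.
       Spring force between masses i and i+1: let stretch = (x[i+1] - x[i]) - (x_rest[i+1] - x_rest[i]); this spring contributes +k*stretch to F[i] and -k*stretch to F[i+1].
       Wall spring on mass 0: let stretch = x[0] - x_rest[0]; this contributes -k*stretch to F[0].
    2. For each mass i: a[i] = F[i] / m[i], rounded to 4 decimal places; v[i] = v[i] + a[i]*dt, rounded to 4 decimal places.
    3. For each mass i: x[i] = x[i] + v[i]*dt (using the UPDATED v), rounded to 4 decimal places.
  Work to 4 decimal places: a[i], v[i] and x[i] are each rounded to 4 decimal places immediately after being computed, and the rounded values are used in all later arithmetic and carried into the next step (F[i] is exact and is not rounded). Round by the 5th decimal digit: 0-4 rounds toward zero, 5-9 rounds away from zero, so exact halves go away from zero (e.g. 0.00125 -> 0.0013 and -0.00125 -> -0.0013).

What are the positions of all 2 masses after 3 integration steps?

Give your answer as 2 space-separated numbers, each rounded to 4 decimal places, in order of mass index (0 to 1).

Step 0: x=[7.0000 11.0000] v=[0.0000 0.0000]
Step 1: x=[6.5200 11.1600] v=[-2.4000 0.8000]
Step 2: x=[5.7392 11.3776] v=[-3.9040 1.0880]
Step 3: x=[4.9423 11.4931] v=[-3.9846 0.5773]

Answer: 4.9423 11.4931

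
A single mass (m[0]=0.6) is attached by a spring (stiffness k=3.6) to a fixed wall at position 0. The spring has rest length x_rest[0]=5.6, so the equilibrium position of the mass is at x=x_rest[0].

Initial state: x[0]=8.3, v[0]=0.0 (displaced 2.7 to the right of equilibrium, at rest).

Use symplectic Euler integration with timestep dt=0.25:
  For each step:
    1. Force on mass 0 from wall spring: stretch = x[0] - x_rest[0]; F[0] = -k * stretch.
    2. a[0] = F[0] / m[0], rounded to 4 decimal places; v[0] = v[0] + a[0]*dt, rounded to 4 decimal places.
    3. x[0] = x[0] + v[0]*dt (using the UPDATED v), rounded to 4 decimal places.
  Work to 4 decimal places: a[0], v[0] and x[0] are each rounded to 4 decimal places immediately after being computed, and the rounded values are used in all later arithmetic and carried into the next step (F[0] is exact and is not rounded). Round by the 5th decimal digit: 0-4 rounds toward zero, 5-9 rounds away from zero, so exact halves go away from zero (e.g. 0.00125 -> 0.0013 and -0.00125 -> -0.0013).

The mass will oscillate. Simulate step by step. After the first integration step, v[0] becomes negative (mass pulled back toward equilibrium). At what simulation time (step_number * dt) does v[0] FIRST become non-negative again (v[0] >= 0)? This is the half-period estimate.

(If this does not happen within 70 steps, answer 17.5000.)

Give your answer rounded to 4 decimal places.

Answer: 1.5000

Derivation:
Step 0: x=[8.3000] v=[0.0000]
Step 1: x=[7.2875] v=[-4.0500]
Step 2: x=[5.6422] v=[-6.5813]
Step 3: x=[3.9811] v=[-6.6446]
Step 4: x=[2.9270] v=[-4.2163]
Step 5: x=[2.8753] v=[-0.2068]
Step 6: x=[3.8454] v=[3.8803]
First v>=0 after going negative at step 6, time=1.5000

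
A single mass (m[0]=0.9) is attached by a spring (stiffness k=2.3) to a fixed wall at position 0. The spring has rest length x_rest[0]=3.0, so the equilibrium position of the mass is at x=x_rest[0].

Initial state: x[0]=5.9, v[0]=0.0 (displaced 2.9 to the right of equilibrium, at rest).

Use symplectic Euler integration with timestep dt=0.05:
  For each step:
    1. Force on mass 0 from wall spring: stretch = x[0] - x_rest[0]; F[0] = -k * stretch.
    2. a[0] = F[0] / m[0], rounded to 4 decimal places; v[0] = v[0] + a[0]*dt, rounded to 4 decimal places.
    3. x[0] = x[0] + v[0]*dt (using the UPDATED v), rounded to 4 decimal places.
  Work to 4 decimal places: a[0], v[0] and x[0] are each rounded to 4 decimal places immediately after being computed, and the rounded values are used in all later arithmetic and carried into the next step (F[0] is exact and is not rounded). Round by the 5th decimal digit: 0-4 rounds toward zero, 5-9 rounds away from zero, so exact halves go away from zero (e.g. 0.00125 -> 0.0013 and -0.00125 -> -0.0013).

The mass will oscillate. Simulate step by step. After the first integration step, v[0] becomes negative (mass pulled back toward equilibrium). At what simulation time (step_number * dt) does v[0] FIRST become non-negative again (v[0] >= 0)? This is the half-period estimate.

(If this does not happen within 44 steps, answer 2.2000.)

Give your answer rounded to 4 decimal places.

Step 0: x=[5.9000] v=[0.0000]
Step 1: x=[5.8815] v=[-0.3706]
Step 2: x=[5.8446] v=[-0.7388]
Step 3: x=[5.7895] v=[-1.1023]
Step 4: x=[5.7166] v=[-1.4587]
Step 5: x=[5.6263] v=[-1.8058]
Step 6: x=[5.5192] v=[-2.1414]
Step 7: x=[5.3960] v=[-2.4633]
Step 8: x=[5.2575] v=[-2.7695]
Step 9: x=[5.1046] v=[-3.0580]
Step 10: x=[4.9383] v=[-3.3269]
Step 11: x=[4.7596] v=[-3.5746]
Step 12: x=[4.5696] v=[-3.7994]
Step 13: x=[4.3696] v=[-4.0000]
Step 14: x=[4.1609] v=[-4.1750]
Step 15: x=[3.9447] v=[-4.3233]
Step 16: x=[3.7225] v=[-4.4440]
Step 17: x=[3.4957] v=[-4.5363]
Step 18: x=[3.2657] v=[-4.5996]
Step 19: x=[3.0340] v=[-4.6336]
Step 20: x=[2.8021] v=[-4.6379]
Step 21: x=[2.5715] v=[-4.6126]
Step 22: x=[2.3436] v=[-4.5578]
Step 23: x=[2.1199] v=[-4.4739]
Step 24: x=[1.9018] v=[-4.3614]
Step 25: x=[1.6907] v=[-4.2211]
Step 26: x=[1.4880] v=[-4.0538]
Step 27: x=[1.2950] v=[-3.8606]
Step 28: x=[1.1129] v=[-3.6427]
Step 29: x=[0.9428] v=[-3.4016]
Step 30: x=[0.7859] v=[-3.1387]
Step 31: x=[0.6431] v=[-2.8558]
Step 32: x=[0.5154] v=[-2.5546]
Step 33: x=[0.4035] v=[-2.2371]
Step 34: x=[0.3082] v=[-1.9053]
Step 35: x=[0.2301] v=[-1.5614]
Step 36: x=[0.1697] v=[-1.2075]
Step 37: x=[0.1274] v=[-0.8459]
Step 38: x=[0.1035] v=[-0.4788]
Step 39: x=[0.0981] v=[-0.1087]
Step 40: x=[0.1112] v=[0.2621]
First v>=0 after going negative at step 40, time=2.0000

Answer: 2.0000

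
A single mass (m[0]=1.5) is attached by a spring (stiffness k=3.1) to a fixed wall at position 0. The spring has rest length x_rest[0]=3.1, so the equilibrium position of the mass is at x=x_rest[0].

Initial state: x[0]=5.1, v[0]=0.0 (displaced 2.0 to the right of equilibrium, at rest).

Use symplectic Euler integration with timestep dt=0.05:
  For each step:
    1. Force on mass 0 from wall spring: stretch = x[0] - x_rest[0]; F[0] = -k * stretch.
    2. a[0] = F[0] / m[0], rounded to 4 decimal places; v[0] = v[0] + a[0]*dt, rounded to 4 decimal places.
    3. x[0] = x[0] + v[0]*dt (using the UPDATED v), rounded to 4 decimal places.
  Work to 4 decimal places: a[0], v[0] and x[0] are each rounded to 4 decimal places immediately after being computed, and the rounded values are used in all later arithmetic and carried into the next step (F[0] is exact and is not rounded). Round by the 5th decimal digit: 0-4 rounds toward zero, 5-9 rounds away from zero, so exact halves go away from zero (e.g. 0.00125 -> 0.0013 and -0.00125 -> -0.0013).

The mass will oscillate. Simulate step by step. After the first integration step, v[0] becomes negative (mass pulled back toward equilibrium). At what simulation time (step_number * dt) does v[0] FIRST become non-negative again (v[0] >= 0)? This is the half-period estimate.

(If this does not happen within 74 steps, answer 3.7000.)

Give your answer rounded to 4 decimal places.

Answer: 2.2000

Derivation:
Step 0: x=[5.1000] v=[0.0000]
Step 1: x=[5.0897] v=[-0.2067]
Step 2: x=[5.0691] v=[-0.4123]
Step 3: x=[5.0383] v=[-0.6158]
Step 4: x=[4.9975] v=[-0.8161]
Step 5: x=[4.9469] v=[-1.0122]
Step 6: x=[4.8868] v=[-1.2030]
Step 7: x=[4.8174] v=[-1.3876]
Step 8: x=[4.7391] v=[-1.5651]
Step 9: x=[4.6524] v=[-1.7345]
Step 10: x=[4.5577] v=[-1.8949]
Step 11: x=[4.4554] v=[-2.0455]
Step 12: x=[4.3461] v=[-2.1856]
Step 13: x=[4.2304] v=[-2.3144]
Step 14: x=[4.1088] v=[-2.4312]
Step 15: x=[3.9820] v=[-2.5354]
Step 16: x=[3.8507] v=[-2.6265]
Step 17: x=[3.7155] v=[-2.7041]
Step 18: x=[3.5771] v=[-2.7677]
Step 19: x=[3.4363] v=[-2.8170]
Step 20: x=[3.2937] v=[-2.8518]
Step 21: x=[3.1501] v=[-2.8718]
Step 22: x=[3.0063] v=[-2.8770]
Step 23: x=[2.8629] v=[-2.8673]
Step 24: x=[2.7208] v=[-2.8428]
Step 25: x=[2.5806] v=[-2.8036]
Step 26: x=[2.4431] v=[-2.7499]
Step 27: x=[2.3090] v=[-2.6820]
Step 28: x=[2.1790] v=[-2.6003]
Step 29: x=[2.0537] v=[-2.5051]
Step 30: x=[1.9339] v=[-2.3970]
Step 31: x=[1.8201] v=[-2.2765]
Step 32: x=[1.7129] v=[-2.1442]
Step 33: x=[1.6129] v=[-2.0009]
Step 34: x=[1.5205] v=[-1.8472]
Step 35: x=[1.4363] v=[-1.6840]
Step 36: x=[1.3607] v=[-1.5121]
Step 37: x=[1.2941] v=[-1.3324]
Step 38: x=[1.2368] v=[-1.1458]
Step 39: x=[1.1891] v=[-0.9533]
Step 40: x=[1.1513] v=[-0.7558]
Step 41: x=[1.1236] v=[-0.5544]
Step 42: x=[1.1061] v=[-0.3502]
Step 43: x=[1.0989] v=[-0.1442]
Step 44: x=[1.1020] v=[0.0626]
First v>=0 after going negative at step 44, time=2.2000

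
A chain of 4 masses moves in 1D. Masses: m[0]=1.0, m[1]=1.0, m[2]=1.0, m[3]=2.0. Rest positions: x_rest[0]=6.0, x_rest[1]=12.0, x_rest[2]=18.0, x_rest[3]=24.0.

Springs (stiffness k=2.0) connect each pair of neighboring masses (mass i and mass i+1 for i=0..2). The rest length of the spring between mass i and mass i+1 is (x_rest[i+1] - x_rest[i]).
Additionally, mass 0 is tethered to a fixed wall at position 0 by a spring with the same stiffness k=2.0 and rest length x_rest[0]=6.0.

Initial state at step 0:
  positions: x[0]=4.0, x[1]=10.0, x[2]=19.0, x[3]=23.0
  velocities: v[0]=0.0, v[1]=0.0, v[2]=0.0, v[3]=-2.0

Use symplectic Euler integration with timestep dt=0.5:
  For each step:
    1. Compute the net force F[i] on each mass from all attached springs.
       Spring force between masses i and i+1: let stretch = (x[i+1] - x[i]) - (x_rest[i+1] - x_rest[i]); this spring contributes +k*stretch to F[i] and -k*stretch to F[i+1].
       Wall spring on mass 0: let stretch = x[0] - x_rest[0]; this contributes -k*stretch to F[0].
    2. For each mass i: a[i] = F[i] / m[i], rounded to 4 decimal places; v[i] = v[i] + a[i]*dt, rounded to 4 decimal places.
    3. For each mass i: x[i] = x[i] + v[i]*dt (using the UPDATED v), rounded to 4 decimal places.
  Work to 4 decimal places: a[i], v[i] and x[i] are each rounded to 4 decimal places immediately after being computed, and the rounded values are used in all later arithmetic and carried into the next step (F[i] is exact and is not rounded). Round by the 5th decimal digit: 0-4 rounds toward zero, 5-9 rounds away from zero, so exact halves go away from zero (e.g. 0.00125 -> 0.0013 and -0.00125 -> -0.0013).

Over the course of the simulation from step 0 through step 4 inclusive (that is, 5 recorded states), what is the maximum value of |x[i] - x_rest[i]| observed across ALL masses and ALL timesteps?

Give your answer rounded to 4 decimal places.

Step 0: x=[4.0000 10.0000 19.0000 23.0000] v=[0.0000 0.0000 0.0000 -2.0000]
Step 1: x=[5.0000 11.5000 16.5000 22.5000] v=[2.0000 3.0000 -5.0000 -1.0000]
Step 2: x=[6.7500 12.2500 14.5000 22.0000] v=[3.5000 1.5000 -4.0000 -1.0000]
Step 3: x=[7.8750 11.3750 15.1250 21.1250] v=[2.2500 -1.7500 1.2500 -1.7500]
Step 4: x=[6.8125 10.6250 16.8750 20.2500] v=[-2.1250 -1.5000 3.5000 -1.7500]
Max displacement = 3.7500

Answer: 3.7500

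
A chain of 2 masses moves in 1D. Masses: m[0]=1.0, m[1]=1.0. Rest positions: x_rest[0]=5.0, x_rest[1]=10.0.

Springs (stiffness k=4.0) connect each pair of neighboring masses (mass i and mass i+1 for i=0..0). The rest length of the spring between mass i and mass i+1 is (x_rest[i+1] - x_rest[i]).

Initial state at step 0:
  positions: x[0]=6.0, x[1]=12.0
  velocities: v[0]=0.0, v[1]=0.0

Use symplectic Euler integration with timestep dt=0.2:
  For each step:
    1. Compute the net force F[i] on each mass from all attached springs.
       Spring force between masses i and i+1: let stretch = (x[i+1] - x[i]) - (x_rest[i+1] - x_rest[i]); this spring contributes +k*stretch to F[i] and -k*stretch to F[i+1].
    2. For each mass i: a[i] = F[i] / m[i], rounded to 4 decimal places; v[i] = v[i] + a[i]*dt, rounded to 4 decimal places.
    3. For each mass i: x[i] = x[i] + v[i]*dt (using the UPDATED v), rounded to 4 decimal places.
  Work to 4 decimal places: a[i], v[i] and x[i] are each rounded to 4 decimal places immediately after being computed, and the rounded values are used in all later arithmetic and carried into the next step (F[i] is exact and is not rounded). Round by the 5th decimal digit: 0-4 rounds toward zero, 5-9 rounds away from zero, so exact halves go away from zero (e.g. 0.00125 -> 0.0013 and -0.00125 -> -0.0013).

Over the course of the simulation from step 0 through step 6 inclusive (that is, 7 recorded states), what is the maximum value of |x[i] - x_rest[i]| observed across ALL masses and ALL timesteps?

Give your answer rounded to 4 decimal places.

Step 0: x=[6.0000 12.0000] v=[0.0000 0.0000]
Step 1: x=[6.1600 11.8400] v=[0.8000 -0.8000]
Step 2: x=[6.4288 11.5712] v=[1.3440 -1.3440]
Step 3: x=[6.7204 11.2796] v=[1.4579 -1.4579]
Step 4: x=[6.9415 11.0585] v=[1.1053 -1.1053]
Step 5: x=[7.0213 10.9787] v=[0.3989 -0.3989]
Step 6: x=[6.9343 11.0657] v=[-0.4352 0.4352]
Max displacement = 2.0213

Answer: 2.0213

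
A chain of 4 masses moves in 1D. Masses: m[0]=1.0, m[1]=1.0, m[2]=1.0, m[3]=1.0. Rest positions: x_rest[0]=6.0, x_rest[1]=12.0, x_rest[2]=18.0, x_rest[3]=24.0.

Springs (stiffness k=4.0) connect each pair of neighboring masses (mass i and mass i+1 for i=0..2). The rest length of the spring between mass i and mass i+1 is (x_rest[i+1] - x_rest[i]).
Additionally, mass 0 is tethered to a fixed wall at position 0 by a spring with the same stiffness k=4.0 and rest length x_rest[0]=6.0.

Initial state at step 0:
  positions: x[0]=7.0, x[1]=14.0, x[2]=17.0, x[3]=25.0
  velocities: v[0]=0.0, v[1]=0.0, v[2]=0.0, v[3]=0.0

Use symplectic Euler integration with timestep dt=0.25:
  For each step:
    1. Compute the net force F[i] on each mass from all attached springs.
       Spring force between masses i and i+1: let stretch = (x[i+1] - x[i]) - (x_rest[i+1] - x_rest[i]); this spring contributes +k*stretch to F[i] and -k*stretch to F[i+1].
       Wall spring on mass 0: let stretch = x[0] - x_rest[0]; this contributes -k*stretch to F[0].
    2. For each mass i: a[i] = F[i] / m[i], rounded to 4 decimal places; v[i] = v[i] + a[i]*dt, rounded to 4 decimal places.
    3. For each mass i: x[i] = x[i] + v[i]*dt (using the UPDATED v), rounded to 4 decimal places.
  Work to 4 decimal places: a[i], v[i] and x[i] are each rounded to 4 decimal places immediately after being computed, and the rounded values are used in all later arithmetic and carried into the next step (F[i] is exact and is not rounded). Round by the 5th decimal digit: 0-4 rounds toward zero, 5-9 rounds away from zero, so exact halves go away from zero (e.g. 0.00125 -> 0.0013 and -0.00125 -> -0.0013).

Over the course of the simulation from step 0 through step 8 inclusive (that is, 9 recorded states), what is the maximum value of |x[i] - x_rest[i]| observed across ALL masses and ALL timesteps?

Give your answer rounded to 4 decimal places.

Answer: 2.3125

Derivation:
Step 0: x=[7.0000 14.0000 17.0000 25.0000] v=[0.0000 0.0000 0.0000 0.0000]
Step 1: x=[7.0000 13.0000 18.2500 24.5000] v=[0.0000 -4.0000 5.0000 -2.0000]
Step 2: x=[6.7500 11.8125 19.7500 23.9375] v=[-1.0000 -4.7500 6.0000 -2.2500]
Step 3: x=[6.0781 11.3438 20.3125 23.8281] v=[-2.6875 -1.8750 2.2500 -0.4375]
Step 4: x=[5.2031 11.8008 19.5117 24.3398] v=[-3.4999 1.8280 -3.2031 2.0469]
Step 5: x=[4.6768 12.5361 17.9902 25.1445] v=[-2.1053 2.9412 -6.0859 3.2188]
Step 6: x=[4.9461 12.6701 16.8938 25.6606] v=[1.0772 0.5360 -4.3857 2.0645]
Step 7: x=[5.9099 11.9290 16.9332 25.4850] v=[3.8551 -2.9643 0.1574 -0.7023]
Step 8: x=[6.9010 10.9342 17.8595 24.6715] v=[3.9643 -3.9792 3.7050 -3.2541]
Max displacement = 2.3125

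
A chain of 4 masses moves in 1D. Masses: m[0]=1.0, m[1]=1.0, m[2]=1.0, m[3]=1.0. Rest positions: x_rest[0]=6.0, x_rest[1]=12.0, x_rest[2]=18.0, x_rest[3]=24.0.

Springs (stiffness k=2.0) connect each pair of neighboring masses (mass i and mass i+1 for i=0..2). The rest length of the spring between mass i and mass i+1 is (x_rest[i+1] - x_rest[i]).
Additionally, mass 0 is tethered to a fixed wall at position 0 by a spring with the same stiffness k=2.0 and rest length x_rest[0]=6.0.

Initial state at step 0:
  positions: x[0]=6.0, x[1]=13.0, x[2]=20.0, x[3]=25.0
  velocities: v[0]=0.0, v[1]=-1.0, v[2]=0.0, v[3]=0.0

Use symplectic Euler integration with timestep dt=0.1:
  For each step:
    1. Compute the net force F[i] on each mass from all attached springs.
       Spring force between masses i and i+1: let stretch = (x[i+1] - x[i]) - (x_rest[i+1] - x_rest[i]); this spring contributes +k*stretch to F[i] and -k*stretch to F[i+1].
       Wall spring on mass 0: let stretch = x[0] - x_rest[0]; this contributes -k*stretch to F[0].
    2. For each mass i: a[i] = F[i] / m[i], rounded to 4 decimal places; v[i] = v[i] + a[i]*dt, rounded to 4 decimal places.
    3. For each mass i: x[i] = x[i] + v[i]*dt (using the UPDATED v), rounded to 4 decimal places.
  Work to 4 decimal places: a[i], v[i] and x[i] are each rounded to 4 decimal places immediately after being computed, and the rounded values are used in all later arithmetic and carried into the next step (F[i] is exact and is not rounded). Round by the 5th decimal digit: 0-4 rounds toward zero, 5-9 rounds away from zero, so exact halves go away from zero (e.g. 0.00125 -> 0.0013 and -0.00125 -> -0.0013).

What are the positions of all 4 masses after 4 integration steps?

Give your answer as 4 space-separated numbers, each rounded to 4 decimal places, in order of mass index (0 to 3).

Step 0: x=[6.0000 13.0000 20.0000 25.0000] v=[0.0000 -1.0000 0.0000 0.0000]
Step 1: x=[6.0200 12.9000 19.9600 25.0200] v=[0.2000 -1.0000 -0.4000 0.2000]
Step 2: x=[6.0572 12.8036 19.8800 25.0588] v=[0.3720 -0.9640 -0.8000 0.3880]
Step 3: x=[6.1082 12.7138 19.7621 25.1140] v=[0.5098 -0.8980 -1.1795 0.5522]
Step 4: x=[6.1691 12.6329 19.6102 25.1822] v=[0.6093 -0.8095 -1.5188 0.6818]

Answer: 6.1691 12.6329 19.6102 25.1822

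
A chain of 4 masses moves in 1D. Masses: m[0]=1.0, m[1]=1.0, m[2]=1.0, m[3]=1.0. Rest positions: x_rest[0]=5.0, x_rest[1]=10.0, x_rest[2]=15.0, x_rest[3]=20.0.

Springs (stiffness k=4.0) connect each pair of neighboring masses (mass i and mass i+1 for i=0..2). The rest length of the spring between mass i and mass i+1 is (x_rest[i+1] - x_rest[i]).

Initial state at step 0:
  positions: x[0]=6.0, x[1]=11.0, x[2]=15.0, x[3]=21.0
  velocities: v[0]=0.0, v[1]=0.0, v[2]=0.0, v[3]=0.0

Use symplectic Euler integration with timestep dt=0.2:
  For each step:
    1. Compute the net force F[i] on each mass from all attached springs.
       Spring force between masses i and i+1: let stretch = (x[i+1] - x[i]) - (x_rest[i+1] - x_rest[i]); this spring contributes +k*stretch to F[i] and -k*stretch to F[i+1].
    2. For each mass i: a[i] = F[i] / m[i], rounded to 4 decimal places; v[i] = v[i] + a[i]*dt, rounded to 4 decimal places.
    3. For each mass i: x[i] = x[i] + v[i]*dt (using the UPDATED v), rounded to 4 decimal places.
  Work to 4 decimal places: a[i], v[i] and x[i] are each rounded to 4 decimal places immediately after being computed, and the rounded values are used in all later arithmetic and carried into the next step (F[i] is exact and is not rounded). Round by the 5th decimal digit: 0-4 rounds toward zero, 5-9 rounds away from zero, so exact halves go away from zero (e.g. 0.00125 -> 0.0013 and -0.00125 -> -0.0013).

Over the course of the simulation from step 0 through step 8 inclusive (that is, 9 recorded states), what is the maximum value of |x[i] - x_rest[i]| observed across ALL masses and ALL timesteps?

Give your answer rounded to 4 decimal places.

Answer: 1.4001

Derivation:
Step 0: x=[6.0000 11.0000 15.0000 21.0000] v=[0.0000 0.0000 0.0000 0.0000]
Step 1: x=[6.0000 10.8400 15.3200 20.8400] v=[0.0000 -0.8000 1.6000 -0.8000]
Step 2: x=[5.9744 10.6224 15.8064 20.5968] v=[-0.1280 -1.0880 2.4320 -1.2160]
Step 3: x=[5.8925 10.4906 16.2298 20.3871] v=[-0.4096 -0.6592 2.1171 -1.0483]
Step 4: x=[5.7463 10.5413 16.4001 20.3123] v=[-0.7311 0.2537 0.8516 -0.3741]
Step 5: x=[5.5673 10.7622 16.2590 20.4115] v=[-0.8951 1.1047 -0.7057 0.4961]
Step 6: x=[5.4195 11.0314 15.9028 20.6463] v=[-0.7392 1.3462 -1.7811 1.1741]
Step 7: x=[5.3696 11.1822 15.5261 20.9222] v=[-0.2497 0.7538 -1.8834 1.3793]
Step 8: x=[5.4497 11.0980 15.3178 21.1347] v=[0.4004 -0.4212 -1.0416 1.0624]
Max displacement = 1.4001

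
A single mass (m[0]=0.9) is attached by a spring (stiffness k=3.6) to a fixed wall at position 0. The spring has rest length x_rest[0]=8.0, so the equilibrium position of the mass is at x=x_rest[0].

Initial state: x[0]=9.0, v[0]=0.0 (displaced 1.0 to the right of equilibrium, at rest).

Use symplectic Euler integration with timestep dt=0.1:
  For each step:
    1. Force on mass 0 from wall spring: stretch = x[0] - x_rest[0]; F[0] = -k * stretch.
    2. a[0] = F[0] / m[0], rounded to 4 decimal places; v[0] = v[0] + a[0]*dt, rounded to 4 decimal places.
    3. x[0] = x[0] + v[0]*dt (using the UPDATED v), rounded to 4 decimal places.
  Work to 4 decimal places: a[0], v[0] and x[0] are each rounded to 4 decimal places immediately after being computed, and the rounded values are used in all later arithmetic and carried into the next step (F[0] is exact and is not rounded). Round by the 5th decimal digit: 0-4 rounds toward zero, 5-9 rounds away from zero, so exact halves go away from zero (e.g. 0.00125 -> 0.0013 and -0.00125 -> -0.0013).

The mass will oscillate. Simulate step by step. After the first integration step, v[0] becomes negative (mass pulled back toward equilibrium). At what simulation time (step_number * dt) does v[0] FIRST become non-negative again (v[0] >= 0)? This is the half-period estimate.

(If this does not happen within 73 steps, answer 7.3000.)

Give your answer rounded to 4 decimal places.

Answer: 1.6000

Derivation:
Step 0: x=[9.0000] v=[0.0000]
Step 1: x=[8.9600] v=[-0.4000]
Step 2: x=[8.8816] v=[-0.7840]
Step 3: x=[8.7679] v=[-1.1366]
Step 4: x=[8.6235] v=[-1.4438]
Step 5: x=[8.4542] v=[-1.6932]
Step 6: x=[8.2667] v=[-1.8749]
Step 7: x=[8.0685] v=[-1.9816]
Step 8: x=[7.8676] v=[-2.0090]
Step 9: x=[7.6720] v=[-1.9560]
Step 10: x=[7.4895] v=[-1.8248]
Step 11: x=[7.3274] v=[-1.6206]
Step 12: x=[7.1922] v=[-1.3516]
Step 13: x=[7.0894] v=[-1.0285]
Step 14: x=[7.0230] v=[-0.6643]
Step 15: x=[6.9957] v=[-0.2735]
Step 16: x=[7.0085] v=[0.1282]
First v>=0 after going negative at step 16, time=1.6000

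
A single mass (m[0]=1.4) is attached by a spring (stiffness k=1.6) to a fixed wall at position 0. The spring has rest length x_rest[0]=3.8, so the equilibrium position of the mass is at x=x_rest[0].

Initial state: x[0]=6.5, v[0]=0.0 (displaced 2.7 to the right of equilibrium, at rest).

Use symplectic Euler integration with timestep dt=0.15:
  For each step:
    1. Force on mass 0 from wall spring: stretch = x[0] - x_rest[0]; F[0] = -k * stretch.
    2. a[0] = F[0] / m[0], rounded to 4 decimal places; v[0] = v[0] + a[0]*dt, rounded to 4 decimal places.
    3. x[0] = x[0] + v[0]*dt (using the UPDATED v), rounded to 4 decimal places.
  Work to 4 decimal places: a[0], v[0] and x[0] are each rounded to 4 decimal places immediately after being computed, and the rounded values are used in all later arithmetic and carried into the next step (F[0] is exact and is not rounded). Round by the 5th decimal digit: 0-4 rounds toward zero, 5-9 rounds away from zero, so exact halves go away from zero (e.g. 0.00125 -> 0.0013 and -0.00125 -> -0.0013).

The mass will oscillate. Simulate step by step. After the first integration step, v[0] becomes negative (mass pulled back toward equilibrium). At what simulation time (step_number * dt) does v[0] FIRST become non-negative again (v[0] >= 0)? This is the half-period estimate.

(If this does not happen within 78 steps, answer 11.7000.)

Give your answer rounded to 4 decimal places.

Answer: 3.0000

Derivation:
Step 0: x=[6.5000] v=[0.0000]
Step 1: x=[6.4306] v=[-0.4629]
Step 2: x=[6.2935] v=[-0.9139]
Step 3: x=[6.0923] v=[-1.3414]
Step 4: x=[5.8321] v=[-1.7344]
Step 5: x=[5.5197] v=[-2.0828]
Step 6: x=[5.1631] v=[-2.3776]
Step 7: x=[4.7714] v=[-2.6113]
Step 8: x=[4.3547] v=[-2.7778]
Step 9: x=[3.9238] v=[-2.8729]
Step 10: x=[3.4897] v=[-2.8941]
Step 11: x=[3.0636] v=[-2.8409]
Step 12: x=[2.6564] v=[-2.7147]
Step 13: x=[2.2786] v=[-2.5187]
Step 14: x=[1.9399] v=[-2.2579]
Step 15: x=[1.6491] v=[-1.9390]
Step 16: x=[1.4136] v=[-1.5703]
Step 17: x=[1.2394] v=[-1.1612]
Step 18: x=[1.1311] v=[-0.7222]
Step 19: x=[1.0914] v=[-0.2647]
Step 20: x=[1.1213] v=[0.1996]
First v>=0 after going negative at step 20, time=3.0000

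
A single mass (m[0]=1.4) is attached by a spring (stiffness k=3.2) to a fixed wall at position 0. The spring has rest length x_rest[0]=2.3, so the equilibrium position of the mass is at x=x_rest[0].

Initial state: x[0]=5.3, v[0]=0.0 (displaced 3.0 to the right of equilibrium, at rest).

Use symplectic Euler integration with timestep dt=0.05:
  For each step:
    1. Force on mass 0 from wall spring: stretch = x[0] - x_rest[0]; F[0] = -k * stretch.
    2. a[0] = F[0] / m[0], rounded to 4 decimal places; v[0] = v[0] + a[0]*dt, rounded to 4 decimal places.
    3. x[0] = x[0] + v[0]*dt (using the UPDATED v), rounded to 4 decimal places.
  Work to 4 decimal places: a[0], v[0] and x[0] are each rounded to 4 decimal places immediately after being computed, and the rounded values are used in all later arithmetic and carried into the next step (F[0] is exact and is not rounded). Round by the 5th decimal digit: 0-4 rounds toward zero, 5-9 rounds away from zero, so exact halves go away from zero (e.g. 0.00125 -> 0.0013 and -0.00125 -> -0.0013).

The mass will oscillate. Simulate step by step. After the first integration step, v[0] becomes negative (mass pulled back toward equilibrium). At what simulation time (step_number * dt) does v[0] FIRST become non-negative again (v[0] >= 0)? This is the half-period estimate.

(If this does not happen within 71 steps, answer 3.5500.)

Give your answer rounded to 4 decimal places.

Answer: 2.1000

Derivation:
Step 0: x=[5.3000] v=[0.0000]
Step 1: x=[5.2829] v=[-0.3429]
Step 2: x=[5.2487] v=[-0.6838]
Step 3: x=[5.1977] v=[-1.0208]
Step 4: x=[5.1301] v=[-1.3520]
Step 5: x=[5.0463] v=[-1.6754]
Step 6: x=[4.9468] v=[-1.9893]
Step 7: x=[4.8322] v=[-2.2918]
Step 8: x=[4.7031] v=[-2.5812]
Step 9: x=[4.5603] v=[-2.8558]
Step 10: x=[4.4046] v=[-3.1141]
Step 11: x=[4.2369] v=[-3.3546]
Step 12: x=[4.0581] v=[-3.5760]
Step 13: x=[3.8693] v=[-3.7769]
Step 14: x=[3.6715] v=[-3.9563]
Step 15: x=[3.4659] v=[-4.1130]
Step 16: x=[3.2536] v=[-4.2462]
Step 17: x=[3.0358] v=[-4.3552]
Step 18: x=[2.8138] v=[-4.4393]
Step 19: x=[2.5889] v=[-4.4980]
Step 20: x=[2.3624] v=[-4.5310]
Step 21: x=[2.1355] v=[-4.5381]
Step 22: x=[1.9095] v=[-4.5193]
Step 23: x=[1.6858] v=[-4.4747]
Step 24: x=[1.4656] v=[-4.4045]
Step 25: x=[1.2501] v=[-4.3091]
Step 26: x=[1.0406] v=[-4.1891]
Step 27: x=[0.8383] v=[-4.0452]
Step 28: x=[0.6444] v=[-3.8782]
Step 29: x=[0.4600] v=[-3.6890]
Step 30: x=[0.2861] v=[-3.4787]
Step 31: x=[0.1237] v=[-3.2485]
Step 32: x=[-0.0263] v=[-2.9998]
Step 33: x=[-0.1630] v=[-2.7339]
Step 34: x=[-0.2856] v=[-2.4524]
Step 35: x=[-0.3934] v=[-2.1569]
Step 36: x=[-0.4859] v=[-1.8491]
Step 37: x=[-0.5624] v=[-1.5307]
Step 38: x=[-0.6226] v=[-1.2036]
Step 39: x=[-0.6661] v=[-0.8696]
Step 40: x=[-0.6926] v=[-0.5306]
Step 41: x=[-0.7020] v=[-0.1886]
Step 42: x=[-0.6943] v=[0.1545]
First v>=0 after going negative at step 42, time=2.1000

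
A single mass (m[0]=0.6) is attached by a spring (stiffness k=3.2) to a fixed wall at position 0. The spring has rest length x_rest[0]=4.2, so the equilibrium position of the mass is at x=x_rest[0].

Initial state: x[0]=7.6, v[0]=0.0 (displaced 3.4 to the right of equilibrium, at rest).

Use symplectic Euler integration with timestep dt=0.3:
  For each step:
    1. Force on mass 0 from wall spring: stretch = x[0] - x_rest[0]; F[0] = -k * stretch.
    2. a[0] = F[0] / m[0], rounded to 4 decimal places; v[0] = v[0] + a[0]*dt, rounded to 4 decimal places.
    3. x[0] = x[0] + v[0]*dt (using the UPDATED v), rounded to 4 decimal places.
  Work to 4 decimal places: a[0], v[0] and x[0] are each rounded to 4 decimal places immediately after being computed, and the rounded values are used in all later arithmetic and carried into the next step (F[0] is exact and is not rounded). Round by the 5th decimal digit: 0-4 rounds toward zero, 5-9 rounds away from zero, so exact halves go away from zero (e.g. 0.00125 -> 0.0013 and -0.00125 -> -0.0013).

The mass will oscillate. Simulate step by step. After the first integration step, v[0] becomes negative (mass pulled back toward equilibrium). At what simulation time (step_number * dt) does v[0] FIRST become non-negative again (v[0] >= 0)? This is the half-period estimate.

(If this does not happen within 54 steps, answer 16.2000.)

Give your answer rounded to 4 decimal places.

Answer: 1.5000

Derivation:
Step 0: x=[7.6000] v=[0.0000]
Step 1: x=[5.9680] v=[-5.4400]
Step 2: x=[3.4874] v=[-8.2688]
Step 3: x=[1.3488] v=[-7.1287]
Step 4: x=[0.5788] v=[-2.5668]
Step 5: x=[1.5469] v=[3.2271]
First v>=0 after going negative at step 5, time=1.5000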